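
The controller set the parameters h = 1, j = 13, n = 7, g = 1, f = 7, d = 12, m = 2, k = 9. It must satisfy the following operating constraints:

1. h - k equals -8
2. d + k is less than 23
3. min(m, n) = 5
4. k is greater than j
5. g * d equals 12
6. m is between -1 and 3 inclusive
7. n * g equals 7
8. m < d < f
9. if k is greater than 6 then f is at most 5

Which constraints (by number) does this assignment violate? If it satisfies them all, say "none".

Constraints 3, 4, 8, 9 are violated.

1. h - k = 1 - 9 = -8 — holds.
2. d + k = 12 + 9 = 21; 21 < 23 — holds.
3. min(2, 7) = 2, not 5 — fails.
4. k = 9, j = 13; 9 ≤ 13 (want >) — fails.
5. g * d = 1 * 12 = 12 — holds.
6. m = 2 lies in [-1, 3] — holds.
7. n * g = 7 * 1 = 7 — holds.
8. values 2, 12, 7; d = 12 is not < f = 7 — fails.
9. k = 9 > 6, so we need f ≤ 5; but f = 7 > 5 — fails.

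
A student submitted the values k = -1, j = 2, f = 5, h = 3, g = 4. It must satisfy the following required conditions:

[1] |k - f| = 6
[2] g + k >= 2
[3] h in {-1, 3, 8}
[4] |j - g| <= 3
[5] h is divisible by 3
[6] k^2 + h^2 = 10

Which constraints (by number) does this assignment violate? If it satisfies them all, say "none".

[1] |-1 - 5| = 6 — holds.
[2] g + k = 4 + (-1) = 3; 3 ≥ 2 — holds.
[3] h = 3 is in {-1, 3, 8} — holds.
[4] |2 - 4| = 2; 2 ≤ 3 — holds.
[5] 3 / 3 = 1, so 3 divides 3 — holds.
[6] k^2 + h^2 = (-1)^2 + 3^2 = 1 + 9 = 10 — holds.

The assignment satisfies every constraint.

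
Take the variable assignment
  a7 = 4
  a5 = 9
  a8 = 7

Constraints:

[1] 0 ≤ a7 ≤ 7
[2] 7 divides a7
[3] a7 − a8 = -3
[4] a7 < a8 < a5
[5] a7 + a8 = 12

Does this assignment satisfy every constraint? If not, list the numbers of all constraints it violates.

[1] a7 = 4 lies in [0, 7]  OK
[2] 4 = 7×0 + 4, so 7 does not divide 4  FAIL
[3] a7 − a8 = 4 − 7 = -3  OK
[4] values 4 < 7 < 9  OK
[5] a7 + a8 = 4 + 7 = 11, not 12  FAIL

Constraints 2 and 5 do not hold.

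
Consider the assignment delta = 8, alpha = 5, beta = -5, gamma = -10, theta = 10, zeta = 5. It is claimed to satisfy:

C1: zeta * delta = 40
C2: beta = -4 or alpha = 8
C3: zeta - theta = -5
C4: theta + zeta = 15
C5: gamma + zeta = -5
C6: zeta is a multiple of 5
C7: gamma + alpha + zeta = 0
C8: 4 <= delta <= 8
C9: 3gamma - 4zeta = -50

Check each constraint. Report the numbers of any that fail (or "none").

Constraint 2 does not hold.

C1: zeta * delta = 5 * 8 = 40 — OK.
C2: beta = -5 ≠ -4 and alpha = 5 ≠ 8; both disjuncts false — violated.
C3: zeta - theta = 5 - 10 = -5 — OK.
C4: theta + zeta = 10 + 5 = 15 — OK.
C5: gamma + zeta = -10 + 5 = -5 — OK.
C6: 5 / 5 = 1, so 5 divides 5 — OK.
C7: gamma + alpha + zeta = -10 + 5 + 5 = 0 — OK.
C8: delta = 8 lies in [4, 8] — OK.
C9: 3gamma - 4zeta = 3(-10) - 4(5) = -50 — OK.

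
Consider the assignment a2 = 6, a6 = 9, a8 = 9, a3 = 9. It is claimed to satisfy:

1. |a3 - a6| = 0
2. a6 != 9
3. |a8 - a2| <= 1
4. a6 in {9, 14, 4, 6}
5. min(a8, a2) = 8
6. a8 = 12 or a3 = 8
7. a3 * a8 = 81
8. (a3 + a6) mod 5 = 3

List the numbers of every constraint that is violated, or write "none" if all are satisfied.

1. |9 - 9| = 0 — OK.
2. a6 = 9, but 9 is required to differ — violated.
3. |9 - 6| = 3; 3 > 1, exceeds bound 1 — violated.
4. a6 = 9 is in {9, 14, 4, 6} — OK.
5. min(9, 6) = 6, not 8 — violated.
6. a8 = 9 ≠ 12 and a3 = 9 ≠ 8; both disjuncts false — violated.
7. a3 * a8 = 9 * 9 = 81 — OK.
8. a3 + a6 = 18; 18 mod 5 = 3 — OK.

No — constraints 2, 3, 5, and 6 are not satisfied.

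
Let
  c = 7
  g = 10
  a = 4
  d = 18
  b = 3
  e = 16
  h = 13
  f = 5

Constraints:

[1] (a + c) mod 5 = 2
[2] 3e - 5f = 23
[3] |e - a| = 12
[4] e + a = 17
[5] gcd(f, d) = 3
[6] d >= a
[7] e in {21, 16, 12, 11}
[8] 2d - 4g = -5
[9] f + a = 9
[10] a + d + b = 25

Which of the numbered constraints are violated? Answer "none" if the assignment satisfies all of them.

[1] a + c = 11; 11 mod 5 = 1, not 2 — violated.
[2] 3e - 5f = 3(16) - 5(5) = 23 — OK.
[3] |16 - 4| = 12 — OK.
[4] e + a = 16 + 4 = 20, not 17 — violated.
[5] gcd(5, 18) = 1, not 3 — violated.
[6] d = 18, a = 4; 18 ≥ 4 — OK.
[7] e = 16 is in {21, 16, 12, 11} — OK.
[8] 2d - 4g = 2(18) - 4(10) = -4, not -5 — violated.
[9] f + a = 5 + 4 = 9 — OK.
[10] a + d + b = 4 + 18 + 3 = 25 — OK.

The assignment fails constraints 1, 4, 5, 8.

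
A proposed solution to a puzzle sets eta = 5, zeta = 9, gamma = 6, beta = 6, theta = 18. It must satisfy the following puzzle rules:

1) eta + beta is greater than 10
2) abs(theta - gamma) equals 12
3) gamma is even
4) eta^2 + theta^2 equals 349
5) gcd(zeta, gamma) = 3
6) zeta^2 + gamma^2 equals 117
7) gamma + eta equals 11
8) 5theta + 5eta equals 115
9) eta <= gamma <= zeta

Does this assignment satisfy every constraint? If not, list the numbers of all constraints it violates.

Yes — all constraints hold.

1) eta + beta = 5 + 6 = 11; 11 > 10  holds
2) abs(18 - 6) = 12  holds
3) gamma = 6 is even  holds
4) eta^2 + theta^2 = 5^2 + 18^2 = 25 + 324 = 349  holds
5) gcd(9, 6) = 3  holds
6) zeta^2 + gamma^2 = 9^2 + 6^2 = 81 + 36 = 117  holds
7) gamma + eta = 6 + 5 = 11  holds
8) 5theta + 5eta = 5(18) + 5(5) = 115  holds
9) values 5 <= 6 <= 9  holds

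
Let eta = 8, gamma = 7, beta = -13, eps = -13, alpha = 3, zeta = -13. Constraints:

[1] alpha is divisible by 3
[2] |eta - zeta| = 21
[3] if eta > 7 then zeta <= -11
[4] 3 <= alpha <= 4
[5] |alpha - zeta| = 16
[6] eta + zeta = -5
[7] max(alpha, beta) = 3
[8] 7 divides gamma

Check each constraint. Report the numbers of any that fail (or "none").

[1] 3 / 3 = 1, so 3 divides 3  holds
[2] |8 - (-13)| = 21  holds
[3] eta = 8 > 7, so we need zeta ≤ -11; zeta = -13 ≤ -11  holds
[4] alpha = 3 lies in [3, 4]  holds
[5] |3 - (-13)| = 16  holds
[6] eta + zeta = 8 + (-13) = -5  holds
[7] max(3, -13) = 3  holds
[8] 7 / 7 = 1, so 7 divides 7  holds

Yes — all constraints hold.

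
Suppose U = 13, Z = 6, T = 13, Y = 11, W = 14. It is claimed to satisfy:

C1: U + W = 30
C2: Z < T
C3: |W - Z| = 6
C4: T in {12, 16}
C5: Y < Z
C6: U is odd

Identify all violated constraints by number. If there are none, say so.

C1: U + W = 13 + 14 = 27, not 30  no
C2: Z = 6, T = 13; 6 < 13  yes
C3: |14 - 6| = 8, not 6  no
C4: T = 13 is not in {12, 16}  no
C5: Y = 11, Z = 6; 11 ≥ 6 (want <)  no
C6: U = 13 is odd  yes

Constraints 1, 3, 4, and 5 are violated.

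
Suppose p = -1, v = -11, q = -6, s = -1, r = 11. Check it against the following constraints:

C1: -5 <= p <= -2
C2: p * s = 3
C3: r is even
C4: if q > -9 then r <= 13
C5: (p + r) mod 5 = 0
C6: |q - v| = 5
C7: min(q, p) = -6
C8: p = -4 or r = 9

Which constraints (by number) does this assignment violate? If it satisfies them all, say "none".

Violated: 1, 2, 3, 8.

C1: p = -1 is outside [-5, -2]  ✘
C2: p * s = -1 * (-1) = 1, not 3  ✘
C3: r = 11 is odd  ✘
C4: q = -6 > -9, so we need r ≤ 13; r = 11 ≤ 13  ✔
C5: p + r = 10; 10 mod 5 = 0  ✔
C6: |-6 - (-11)| = 5  ✔
C7: min(-6, -1) = -6  ✔
C8: p = -1 ≠ -4 and r = 11 ≠ 9; both disjuncts false  ✘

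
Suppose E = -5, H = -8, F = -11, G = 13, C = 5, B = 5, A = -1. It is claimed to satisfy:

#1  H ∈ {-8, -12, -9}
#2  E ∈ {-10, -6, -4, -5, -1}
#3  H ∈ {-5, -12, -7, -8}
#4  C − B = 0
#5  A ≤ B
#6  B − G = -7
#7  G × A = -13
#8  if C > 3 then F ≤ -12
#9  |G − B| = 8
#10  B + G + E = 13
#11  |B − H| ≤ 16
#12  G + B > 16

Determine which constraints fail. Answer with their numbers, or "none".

Violated: 6, 8.

#1 H = -8 is in {-8, -12, -9}  ✔
#2 E = -5 is in {-10, -6, -4, -5, -1}  ✔
#3 H = -8 is in {-5, -12, -7, -8}  ✔
#4 C − B = 5 − 5 = 0  ✔
#5 A = -1, B = 5; -1 ≤ 5  ✔
#6 B − G = 5 − 13 = -8, not -7  ✘
#7 G × A = 13 × (-1) = -13  ✔
#8 C = 5 > 3, so we need F ≤ -12; but F = -11 > -12  ✘
#9 |13 − 5| = 8  ✔
#10 B + G + E = 5 + 13 + (-5) = 13  ✔
#11 |5 − (-8)| = 13; 13 ≤ 16  ✔
#12 G + B = 13 + 5 = 18; 18 > 16  ✔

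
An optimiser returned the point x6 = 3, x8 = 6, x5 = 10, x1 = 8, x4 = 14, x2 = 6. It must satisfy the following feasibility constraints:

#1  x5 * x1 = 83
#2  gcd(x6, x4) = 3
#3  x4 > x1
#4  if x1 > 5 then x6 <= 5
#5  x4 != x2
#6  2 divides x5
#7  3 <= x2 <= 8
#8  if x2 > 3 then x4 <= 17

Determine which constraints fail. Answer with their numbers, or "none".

#1 x5 * x1 = 10 * 8 = 80, not 83  ✗
#2 gcd(3, 14) = 1, not 3  ✗
#3 x4 = 14, x1 = 8; 14 > 8  ✓
#4 x1 = 8 > 5, so we need x6 ≤ 5; x6 = 3 ≤ 5  ✓
#5 x4 = 14, x2 = 6; distinct  ✓
#6 10 / 2 = 5, so 2 divides 10  ✓
#7 x2 = 6 lies in [3, 8]  ✓
#8 x2 = 6 > 3, so we need x4 ≤ 17; x4 = 14 ≤ 17  ✓

Constraints 1 and 2 do not hold.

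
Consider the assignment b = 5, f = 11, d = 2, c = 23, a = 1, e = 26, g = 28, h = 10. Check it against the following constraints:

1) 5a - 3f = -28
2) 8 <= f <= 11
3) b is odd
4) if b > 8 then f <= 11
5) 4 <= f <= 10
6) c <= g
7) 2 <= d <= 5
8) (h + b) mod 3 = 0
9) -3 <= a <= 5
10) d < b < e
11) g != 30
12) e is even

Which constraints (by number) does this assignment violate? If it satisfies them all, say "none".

The assignment fails constraint 5.

1) 5a - 3f = 5(1) - 3(11) = -28  ✓
2) f = 11 lies in [8, 11]  ✓
3) b = 5 is odd  ✓
4) b = 5, not > 8; antecedent false, conditional vacuously true  ✓
5) f = 11 is outside [4, 10]  ✗
6) c = 23, g = 28; 23 ≤ 28  ✓
7) d = 2 lies in [2, 5]  ✓
8) h + b = 15; 15 mod 3 = 0  ✓
9) a = 1 lies in [-3, 5]  ✓
10) values 2 < 5 < 26  ✓
11) g = 28, and 28 ≠ 30  ✓
12) e = 26 is even  ✓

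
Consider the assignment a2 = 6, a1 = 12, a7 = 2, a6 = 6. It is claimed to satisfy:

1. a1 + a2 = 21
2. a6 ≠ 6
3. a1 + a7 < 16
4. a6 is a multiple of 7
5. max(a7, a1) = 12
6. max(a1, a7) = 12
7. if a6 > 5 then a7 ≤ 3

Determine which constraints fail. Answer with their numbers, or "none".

1. a1 + a2 = 12 + 6 = 18, not 21 — does not hold.
2. a6 = 6, but 6 is required to differ — does not hold.
3. a1 + a7 = 12 + 2 = 14; 14 < 16 — holds.
4. 6 = 7×0 + 6, so 7 does not divide 6 — does not hold.
5. max(2, 12) = 12 — holds.
6. max(12, 2) = 12 — holds.
7. a6 = 6 > 5, so we need a7 ≤ 3; a7 = 2 ≤ 3 — holds.

The assignment fails constraints 1, 2, 4.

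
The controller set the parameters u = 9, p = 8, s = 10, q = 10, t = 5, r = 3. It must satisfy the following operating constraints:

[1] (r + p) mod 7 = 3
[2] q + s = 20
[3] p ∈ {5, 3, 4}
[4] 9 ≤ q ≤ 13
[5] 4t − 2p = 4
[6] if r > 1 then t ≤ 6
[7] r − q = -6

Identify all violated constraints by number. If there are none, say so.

Constraints 1, 3, and 7 do not hold.

[1] r + p = 11; 11 mod 7 = 4, not 3 — does not hold.
[2] q + s = 10 + 10 = 20 — holds.
[3] p = 8 is not in {5, 3, 4} — does not hold.
[4] q = 10 lies in [9, 13] — holds.
[5] 4t − 2p = 4(5) − 2(8) = 4 — holds.
[6] r = 3 > 1, so we need t ≤ 6; t = 5 ≤ 6 — holds.
[7] r − q = 3 − 10 = -7, not -6 — does not hold.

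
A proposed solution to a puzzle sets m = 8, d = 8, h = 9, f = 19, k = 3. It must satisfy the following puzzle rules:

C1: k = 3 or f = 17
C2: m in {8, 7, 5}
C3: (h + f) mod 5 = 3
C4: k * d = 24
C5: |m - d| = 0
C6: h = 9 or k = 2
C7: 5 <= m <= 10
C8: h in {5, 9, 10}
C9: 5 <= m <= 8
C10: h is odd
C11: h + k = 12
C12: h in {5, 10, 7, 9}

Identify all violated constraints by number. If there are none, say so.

The assignment satisfies every constraint.

C1: k = 3 = 3 (first disjunct) — OK.
C2: m = 8 is in {8, 7, 5} — OK.
C3: h + f = 28; 28 mod 5 = 3 — OK.
C4: k * d = 3 * 8 = 24 — OK.
C5: |8 - 8| = 0 — OK.
C6: h = 9 = 9 (first disjunct) — OK.
C7: m = 8 lies in [5, 10] — OK.
C8: h = 9 is in {5, 9, 10} — OK.
C9: m = 8 lies in [5, 8] — OK.
C10: h = 9 is odd — OK.
C11: h + k = 9 + 3 = 12 — OK.
C12: h = 9 is in {5, 10, 7, 9} — OK.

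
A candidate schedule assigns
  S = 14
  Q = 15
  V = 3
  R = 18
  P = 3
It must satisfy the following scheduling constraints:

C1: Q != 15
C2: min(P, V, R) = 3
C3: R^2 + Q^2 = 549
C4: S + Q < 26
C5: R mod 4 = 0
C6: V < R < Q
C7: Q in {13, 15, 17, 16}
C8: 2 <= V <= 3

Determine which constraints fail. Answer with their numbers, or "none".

Constraints 1, 4, 5, and 6 are violated.

C1: Q = 15, but 15 is required to differ — fails.
C2: min(3, 3, 18) = 3 — holds.
C3: R^2 + Q^2 = 18^2 + 15^2 = 324 + 225 = 549 — holds.
C4: S + Q = 14 + 15 = 29; 29 ≥ 26, bound 26 not met — fails.
C5: 18 mod 4 = 2, not 0 — fails.
C6: values 3, 18, 15; R = 18 is not < Q = 15 — fails.
C7: Q = 15 is in {13, 15, 17, 16} — holds.
C8: V = 3 lies in [2, 3] — holds.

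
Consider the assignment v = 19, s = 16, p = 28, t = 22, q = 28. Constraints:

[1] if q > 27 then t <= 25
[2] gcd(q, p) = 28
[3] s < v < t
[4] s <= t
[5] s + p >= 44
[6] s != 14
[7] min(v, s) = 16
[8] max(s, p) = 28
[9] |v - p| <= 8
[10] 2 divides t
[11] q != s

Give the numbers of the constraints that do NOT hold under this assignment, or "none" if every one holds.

The assignment fails constraint 9.

[1] q = 28 > 27, so we need t ≤ 25; t = 22 ≤ 25  ✔
[2] gcd(28, 28) = 28  ✔
[3] values 16 < 19 < 22  ✔
[4] s = 16, t = 22; 16 ≤ 22  ✔
[5] s + p = 16 + 28 = 44; 44 ≥ 44  ✔
[6] s = 16, and 16 ≠ 14  ✔
[7] min(19, 16) = 16  ✔
[8] max(16, 28) = 28  ✔
[9] |19 - 28| = 9; 9 > 8, exceeds bound 8  ✘
[10] 22 / 2 = 11, so 2 divides 22  ✔
[11] q = 28, s = 16; distinct  ✔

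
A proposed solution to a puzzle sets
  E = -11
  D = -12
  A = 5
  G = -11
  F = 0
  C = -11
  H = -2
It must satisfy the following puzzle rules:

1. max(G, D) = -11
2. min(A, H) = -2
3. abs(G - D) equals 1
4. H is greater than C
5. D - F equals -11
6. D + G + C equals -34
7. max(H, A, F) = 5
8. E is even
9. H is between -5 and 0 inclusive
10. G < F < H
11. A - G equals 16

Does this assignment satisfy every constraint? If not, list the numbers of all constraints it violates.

1. max(-11, -12) = -11  ✔
2. min(5, -2) = -2  ✔
3. abs(-11 - (-12)) = 1  ✔
4. H = -2, C = -11; -2 > -11  ✔
5. D - F = -12 - 0 = -12, not -11  ✘
6. D + G + C = -12 + (-11) + (-11) = -34  ✔
7. max(-2, 5, 0) = 5  ✔
8. E = -11 is odd  ✘
9. H = -2 lies in [-5, 0]  ✔
10. values -11, 0, -2; F = 0 is not < H = -2  ✘
11. A - G = 5 - (-11) = 16  ✔

Violated: 5, 8, and 10.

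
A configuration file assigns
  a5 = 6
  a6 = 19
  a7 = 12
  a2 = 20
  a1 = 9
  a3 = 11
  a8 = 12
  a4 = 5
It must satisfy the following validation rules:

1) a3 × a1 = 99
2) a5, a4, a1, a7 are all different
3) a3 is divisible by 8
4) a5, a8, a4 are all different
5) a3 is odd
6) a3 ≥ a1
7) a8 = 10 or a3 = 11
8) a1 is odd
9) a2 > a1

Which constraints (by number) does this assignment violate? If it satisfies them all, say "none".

The assignment fails constraint 3.

1) a3 × a1 = 11 × 9 = 99  holds
2) values 6, 5, 9, 12 are pairwise distinct  holds
3) 11 = 8×1 + 3, so 8 does not divide 11  fails
4) values 6, 12, 5 are pairwise distinct  holds
5) a3 = 11 is odd  holds
6) a3 = 11, a1 = 9; 11 ≥ 9  holds
7) a8 = 12 ≠ 10, but a3 = 11 = 11 (second disjunct)  holds
8) a1 = 9 is odd  holds
9) a2 = 20, a1 = 9; 20 > 9  holds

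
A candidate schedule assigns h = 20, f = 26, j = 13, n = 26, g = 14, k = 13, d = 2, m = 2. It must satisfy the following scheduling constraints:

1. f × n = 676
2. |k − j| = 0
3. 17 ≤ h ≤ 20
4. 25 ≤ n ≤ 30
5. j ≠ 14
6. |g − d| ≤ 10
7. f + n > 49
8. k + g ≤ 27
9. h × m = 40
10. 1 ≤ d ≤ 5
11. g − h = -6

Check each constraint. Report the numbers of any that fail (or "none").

Constraint 6 does not hold.

1. f × n = 26 × 26 = 676 — satisfied.
2. |13 − 13| = 0 — satisfied.
3. h = 20 lies in [17, 20] — satisfied.
4. n = 26 lies in [25, 30] — satisfied.
5. j = 13, and 13 ≠ 14 — satisfied.
6. |14 − 2| = 12; 12 > 10, exceeds bound 10 — violated.
7. f + n = 26 + 26 = 52; 52 > 49 — satisfied.
8. k + g = 13 + 14 = 27; 27 ≤ 27 — satisfied.
9. h × m = 20 × 2 = 40 — satisfied.
10. d = 2 lies in [1, 5] — satisfied.
11. g − h = 14 − 20 = -6 — satisfied.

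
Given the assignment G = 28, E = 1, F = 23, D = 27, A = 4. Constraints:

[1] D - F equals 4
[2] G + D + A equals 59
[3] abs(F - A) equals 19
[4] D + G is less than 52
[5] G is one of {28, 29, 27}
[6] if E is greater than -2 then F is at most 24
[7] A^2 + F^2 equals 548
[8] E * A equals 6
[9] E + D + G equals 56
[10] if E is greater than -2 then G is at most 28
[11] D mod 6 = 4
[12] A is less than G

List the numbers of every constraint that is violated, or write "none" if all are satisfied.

[1] D - F = 27 - 23 = 4 — holds.
[2] G + D + A = 28 + 27 + 4 = 59 — holds.
[3] abs(23 - 4) = 19 — holds.
[4] D + G = 27 + 28 = 55; 55 ≥ 52, bound 52 not met — does not hold.
[5] G = 28 is in {28, 29, 27} — holds.
[6] E = 1 > -2, so we need F ≤ 24; F = 23 ≤ 24 — holds.
[7] A^2 + F^2 = 4^2 + 23^2 = 16 + 529 = 545, not 548 — does not hold.
[8] E * A = 1 * 4 = 4, not 6 — does not hold.
[9] E + D + G = 1 + 27 + 28 = 56 — holds.
[10] E = 1 > -2, so we need G ≤ 28; G = 28 ≤ 28 — holds.
[11] 27 mod 6 = 3, not 4 — does not hold.
[12] A = 4, G = 28; 4 < 28 — holds.

Constraints 4, 7, 8, and 11 are violated.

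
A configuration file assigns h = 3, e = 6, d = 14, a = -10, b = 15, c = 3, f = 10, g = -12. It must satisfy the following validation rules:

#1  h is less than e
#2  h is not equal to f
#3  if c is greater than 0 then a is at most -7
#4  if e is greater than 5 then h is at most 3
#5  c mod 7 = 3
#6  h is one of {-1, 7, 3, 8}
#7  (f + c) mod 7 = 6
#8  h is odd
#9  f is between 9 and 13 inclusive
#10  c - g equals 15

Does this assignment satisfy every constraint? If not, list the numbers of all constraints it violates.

Yes — all constraints hold.

#1 h = 3, e = 6; 3 < 6 — OK.
#2 h = 3, f = 10; distinct — OK.
#3 c = 3 > 0, so we need a ≤ -7; a = -10 ≤ -7 — OK.
#4 e = 6 > 5, so we need h ≤ 3; h = 3 ≤ 3 — OK.
#5 3 mod 7 = 3 — OK.
#6 h = 3 is in {-1, 7, 3, 8} — OK.
#7 f + c = 13; 13 mod 7 = 6 — OK.
#8 h = 3 is odd — OK.
#9 f = 10 lies in [9, 13] — OK.
#10 c - g = 3 - (-12) = 15 — OK.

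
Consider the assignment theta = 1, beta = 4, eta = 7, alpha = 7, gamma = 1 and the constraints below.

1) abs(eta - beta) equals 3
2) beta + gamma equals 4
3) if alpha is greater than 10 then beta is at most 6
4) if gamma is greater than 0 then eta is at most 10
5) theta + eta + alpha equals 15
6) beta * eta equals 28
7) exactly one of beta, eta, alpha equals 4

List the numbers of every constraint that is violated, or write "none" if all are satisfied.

The assignment fails constraint 2.

1) abs(7 - 4) = 3 — OK.
2) beta + gamma = 4 + 1 = 5, not 4 — violated.
3) alpha = 7, not > 10; antecedent false, conditional vacuously true — OK.
4) gamma = 1 > 0, so we need eta ≤ 10; eta = 7 ≤ 10 — OK.
5) theta + eta + alpha = 1 + 7 + 7 = 15 — OK.
6) beta * eta = 4 * 7 = 28 — OK.
7) beta=4, eta=7, alpha=7; 1 of them equals 4 — OK.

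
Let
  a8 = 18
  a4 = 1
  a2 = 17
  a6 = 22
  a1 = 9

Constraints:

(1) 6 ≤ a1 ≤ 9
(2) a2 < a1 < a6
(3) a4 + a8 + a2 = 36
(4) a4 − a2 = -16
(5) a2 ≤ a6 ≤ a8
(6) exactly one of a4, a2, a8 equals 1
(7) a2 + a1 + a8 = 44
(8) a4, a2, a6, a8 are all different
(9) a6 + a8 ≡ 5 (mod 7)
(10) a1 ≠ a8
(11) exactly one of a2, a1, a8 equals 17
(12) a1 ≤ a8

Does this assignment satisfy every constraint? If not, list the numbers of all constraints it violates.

Constraints 2 and 5 do not hold.

(1) a1 = 9 lies in [6, 9] — holds.
(2) values 17, 9, 22; a2 = 17 is not < a1 = 9 — fails.
(3) a4 + a8 + a2 = 1 + 18 + 17 = 36 — holds.
(4) a4 − a2 = 1 − 17 = -16 — holds.
(5) values 17, 22, 18; a6 = 22 is not ≤ a8 = 18 — fails.
(6) a4=1, a2=17, a8=18; 1 of them equals 1 — holds.
(7) a2 + a1 + a8 = 17 + 9 + 18 = 44 — holds.
(8) values 1, 17, 22, 18 are pairwise distinct — holds.
(9) a6 + a8 = 40; 40 mod 7 = 5 — holds.
(10) a1 = 9, a8 = 18; distinct — holds.
(11) a2=17, a1=9, a8=18; 1 of them equals 17 — holds.
(12) a1 = 9, a8 = 18; 9 ≤ 18 — holds.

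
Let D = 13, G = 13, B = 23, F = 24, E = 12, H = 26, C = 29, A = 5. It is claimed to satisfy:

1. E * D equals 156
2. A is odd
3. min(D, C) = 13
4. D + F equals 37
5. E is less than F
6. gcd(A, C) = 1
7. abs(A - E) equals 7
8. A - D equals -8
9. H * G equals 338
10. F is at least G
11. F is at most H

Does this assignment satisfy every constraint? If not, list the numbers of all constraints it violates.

No violations.

1. E * D = 12 * 13 = 156  ✓
2. A = 5 is odd  ✓
3. min(13, 29) = 13  ✓
4. D + F = 13 + 24 = 37  ✓
5. E = 12, F = 24; 12 < 24  ✓
6. gcd(5, 29) = 1  ✓
7. abs(5 - 12) = 7  ✓
8. A - D = 5 - 13 = -8  ✓
9. H * G = 26 * 13 = 338  ✓
10. F = 24, G = 13; 24 ≥ 13  ✓
11. F = 24, H = 26; 24 ≤ 26  ✓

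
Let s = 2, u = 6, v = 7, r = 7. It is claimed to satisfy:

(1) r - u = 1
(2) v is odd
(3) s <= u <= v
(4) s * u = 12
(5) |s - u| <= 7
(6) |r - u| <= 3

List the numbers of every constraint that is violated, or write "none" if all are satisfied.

(1) r - u = 7 - 6 = 1  holds
(2) v = 7 is odd  holds
(3) values 2 <= 6 <= 7  holds
(4) s * u = 2 * 6 = 12  holds
(5) |2 - 6| = 4; 4 ≤ 7  holds
(6) |7 - 6| = 1; 1 ≤ 3  holds

None — every constraint holds.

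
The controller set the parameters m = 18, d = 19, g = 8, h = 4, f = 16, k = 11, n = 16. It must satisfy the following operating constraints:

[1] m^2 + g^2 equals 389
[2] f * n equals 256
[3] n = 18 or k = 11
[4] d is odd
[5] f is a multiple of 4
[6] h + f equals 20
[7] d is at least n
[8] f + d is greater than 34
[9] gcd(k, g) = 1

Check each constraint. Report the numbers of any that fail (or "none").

Constraint 1 is violated.

[1] m^2 + g^2 = 18^2 + 8^2 = 324 + 64 = 388, not 389 — violated.
[2] f * n = 16 * 16 = 256 — satisfied.
[3] n = 16 ≠ 18, but k = 11 = 11 (second disjunct) — satisfied.
[4] d = 19 is odd — satisfied.
[5] 16 / 4 = 4, so 4 divides 16 — satisfied.
[6] h + f = 4 + 16 = 20 — satisfied.
[7] d = 19, n = 16; 19 ≥ 16 — satisfied.
[8] f + d = 16 + 19 = 35; 35 > 34 — satisfied.
[9] gcd(11, 8) = 1 — satisfied.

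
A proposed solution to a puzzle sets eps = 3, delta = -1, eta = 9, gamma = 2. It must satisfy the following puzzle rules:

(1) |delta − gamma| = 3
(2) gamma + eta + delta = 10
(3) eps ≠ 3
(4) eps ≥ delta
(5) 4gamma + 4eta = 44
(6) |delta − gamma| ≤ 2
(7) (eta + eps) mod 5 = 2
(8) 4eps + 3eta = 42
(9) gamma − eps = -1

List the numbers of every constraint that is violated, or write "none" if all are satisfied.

Constraints 3, 6, 8 are violated.

(1) |-1 − 2| = 3  true
(2) gamma + eta + delta = 2 + 9 + (-1) = 10  true
(3) eps = 3, but 3 is required to differ  false
(4) eps = 3, delta = -1; 3 ≥ -1  true
(5) 4gamma + 4eta = 4(2) + 4(9) = 44  true
(6) |-1 − 2| = 3; 3 > 2, exceeds bound 2  false
(7) eta + eps = 12; 12 mod 5 = 2  true
(8) 4eps + 3eta = 4(3) + 3(9) = 39, not 42  false
(9) gamma − eps = 2 − 3 = -1  true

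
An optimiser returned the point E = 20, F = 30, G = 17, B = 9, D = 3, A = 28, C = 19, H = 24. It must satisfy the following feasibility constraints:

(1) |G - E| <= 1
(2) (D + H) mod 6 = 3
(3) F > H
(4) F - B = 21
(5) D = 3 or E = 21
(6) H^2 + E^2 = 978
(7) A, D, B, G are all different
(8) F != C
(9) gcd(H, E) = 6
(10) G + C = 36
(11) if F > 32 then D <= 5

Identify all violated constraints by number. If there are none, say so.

(1) |17 - 20| = 3; 3 > 1, exceeds bound 1 — violated.
(2) D + H = 27; 27 mod 6 = 3 — OK.
(3) F = 30, H = 24; 30 > 24 — OK.
(4) F - B = 30 - 9 = 21 — OK.
(5) D = 3 = 3 (first disjunct) — OK.
(6) H^2 + E^2 = 24^2 + 20^2 = 576 + 400 = 976, not 978 — violated.
(7) values 28, 3, 9, 17 are pairwise distinct — OK.
(8) F = 30, C = 19; distinct — OK.
(9) gcd(24, 20) = 4, not 6 — violated.
(10) G + C = 17 + 19 = 36 — OK.
(11) F = 30, not > 32; antecedent false, conditional vacuously true — OK.

The assignment fails constraints 1, 6, and 9.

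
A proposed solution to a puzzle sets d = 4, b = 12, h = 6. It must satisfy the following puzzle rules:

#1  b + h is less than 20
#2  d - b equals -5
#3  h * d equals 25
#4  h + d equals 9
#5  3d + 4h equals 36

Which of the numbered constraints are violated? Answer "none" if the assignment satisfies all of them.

Constraints 2, 3, and 4 do not hold.

#1 b + h = 12 + 6 = 18; 18 < 20  true
#2 d - b = 4 - 12 = -8, not -5  false
#3 h * d = 6 * 4 = 24, not 25  false
#4 h + d = 6 + 4 = 10, not 9  false
#5 3d + 4h = 3(4) + 4(6) = 36  true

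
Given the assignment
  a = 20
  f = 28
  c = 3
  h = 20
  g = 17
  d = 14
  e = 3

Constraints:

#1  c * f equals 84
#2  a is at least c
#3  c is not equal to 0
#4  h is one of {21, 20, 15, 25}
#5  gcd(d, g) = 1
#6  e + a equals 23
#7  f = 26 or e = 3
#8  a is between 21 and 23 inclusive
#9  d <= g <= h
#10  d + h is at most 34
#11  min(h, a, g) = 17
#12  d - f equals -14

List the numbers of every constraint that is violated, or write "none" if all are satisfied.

#1 c * f = 3 * 28 = 84 — holds.
#2 a = 20, c = 3; 20 ≥ 3 — holds.
#3 c = 3, and 3 ≠ 0 — holds.
#4 h = 20 is in {21, 20, 15, 25} — holds.
#5 gcd(14, 17) = 1 — holds.
#6 e + a = 3 + 20 = 23 — holds.
#7 f = 28 ≠ 26, but e = 3 = 3 (second disjunct) — holds.
#8 a = 20 is outside [21, 23] — fails.
#9 values 14 <= 17 <= 20 — holds.
#10 d + h = 14 + 20 = 34; 34 ≤ 34 — holds.
#11 min(20, 20, 17) = 17 — holds.
#12 d - f = 14 - 28 = -14 — holds.

Constraint 8 is violated.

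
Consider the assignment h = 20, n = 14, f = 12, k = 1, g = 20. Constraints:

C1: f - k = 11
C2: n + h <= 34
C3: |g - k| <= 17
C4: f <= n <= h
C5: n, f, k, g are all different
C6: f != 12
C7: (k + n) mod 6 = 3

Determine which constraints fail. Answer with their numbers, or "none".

No — constraints 3, 6 are not satisfied.

C1: f - k = 12 - 1 = 11 — holds.
C2: n + h = 14 + 20 = 34; 34 ≤ 34 — holds.
C3: |20 - 1| = 19; 19 > 17, exceeds bound 17 — fails.
C4: values 12 <= 14 <= 20 — holds.
C5: values 14, 12, 1, 20 are pairwise distinct — holds.
C6: f = 12, but 12 is required to differ — fails.
C7: k + n = 15; 15 mod 6 = 3 — holds.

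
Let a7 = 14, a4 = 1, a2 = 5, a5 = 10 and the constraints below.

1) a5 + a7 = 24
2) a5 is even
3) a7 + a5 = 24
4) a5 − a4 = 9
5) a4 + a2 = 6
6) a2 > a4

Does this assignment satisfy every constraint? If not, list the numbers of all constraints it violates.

The assignment satisfies every constraint.

1) a5 + a7 = 10 + 14 = 24  ✓
2) a5 = 10 is even  ✓
3) a7 + a5 = 14 + 10 = 24  ✓
4) a5 − a4 = 10 − 1 = 9  ✓
5) a4 + a2 = 1 + 5 = 6  ✓
6) a2 = 5, a4 = 1; 5 > 1  ✓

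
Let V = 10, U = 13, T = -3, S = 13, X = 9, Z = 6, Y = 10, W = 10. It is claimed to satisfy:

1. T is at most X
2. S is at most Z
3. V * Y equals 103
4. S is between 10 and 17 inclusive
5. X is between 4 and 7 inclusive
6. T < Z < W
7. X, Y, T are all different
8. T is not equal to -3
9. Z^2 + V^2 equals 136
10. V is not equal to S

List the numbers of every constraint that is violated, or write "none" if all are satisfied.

1. T = -3, X = 9; -3 ≤ 9  holds
2. S = 13, Z = 6; 13 > 6 (want ≤)  fails
3. V * Y = 10 * 10 = 100, not 103  fails
4. S = 13 lies in [10, 17]  holds
5. X = 9 is outside [4, 7]  fails
6. values -3 < 6 < 10  holds
7. values 9, 10, -3 are pairwise distinct  holds
8. T = -3, but -3 is required to differ  fails
9. Z^2 + V^2 = 6^2 + 10^2 = 36 + 100 = 136  holds
10. V = 10, S = 13; distinct  holds

Constraints 2, 3, 5, and 8 are violated.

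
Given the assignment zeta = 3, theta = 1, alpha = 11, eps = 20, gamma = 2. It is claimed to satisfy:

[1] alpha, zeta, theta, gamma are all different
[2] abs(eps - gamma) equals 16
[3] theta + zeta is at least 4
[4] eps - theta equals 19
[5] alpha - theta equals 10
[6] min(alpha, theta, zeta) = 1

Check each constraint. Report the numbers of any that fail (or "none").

Constraint 2 does not hold.

[1] values 11, 3, 1, 2 are pairwise distinct — OK.
[2] abs(20 - 2) = 18, not 16 — violated.
[3] theta + zeta = 1 + 3 = 4; 4 ≥ 4 — OK.
[4] eps - theta = 20 - 1 = 19 — OK.
[5] alpha - theta = 11 - 1 = 10 — OK.
[6] min(11, 1, 3) = 1 — OK.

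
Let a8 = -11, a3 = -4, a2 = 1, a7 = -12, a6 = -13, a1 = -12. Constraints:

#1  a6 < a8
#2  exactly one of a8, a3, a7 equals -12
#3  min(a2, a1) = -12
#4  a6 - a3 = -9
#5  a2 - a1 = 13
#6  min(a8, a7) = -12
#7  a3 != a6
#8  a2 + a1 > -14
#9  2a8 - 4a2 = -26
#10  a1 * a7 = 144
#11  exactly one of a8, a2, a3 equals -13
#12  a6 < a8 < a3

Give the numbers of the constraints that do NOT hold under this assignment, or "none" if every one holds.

The assignment fails constraint 11.

#1 a6 = -13, a8 = -11; -13 < -11  true
#2 a8=-11, a3=-4, a7=-12; 1 of them equals -12  true
#3 min(1, -12) = -12  true
#4 a6 - a3 = -13 - (-4) = -9  true
#5 a2 - a1 = 1 - (-12) = 13  true
#6 min(-11, -12) = -12  true
#7 a3 = -4, a6 = -13; distinct  true
#8 a2 + a1 = 1 + (-12) = -11; -11 > -14  true
#9 2a8 - 4a2 = 2(-11) - 4(1) = -26  true
#10 a1 * a7 = -12 * (-12) = 144  true
#11 a8=-11, a2=1, a3=-4; 0 of them equal -13, not exactly one  false
#12 values -13 < -11 < -4  true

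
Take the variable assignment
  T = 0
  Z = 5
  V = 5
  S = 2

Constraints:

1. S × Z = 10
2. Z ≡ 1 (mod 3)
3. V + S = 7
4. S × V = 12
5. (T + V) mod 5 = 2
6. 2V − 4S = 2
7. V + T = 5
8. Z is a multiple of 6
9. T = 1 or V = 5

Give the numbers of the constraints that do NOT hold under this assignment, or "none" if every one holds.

Constraints 2, 4, 5, and 8 are violated.

1. S × Z = 2 × 5 = 10 — OK.
2. 5 mod 3 = 2, not 1 — violated.
3. V + S = 5 + 2 = 7 — OK.
4. S × V = 2 × 5 = 10, not 12 — violated.
5. T + V = 5; 5 mod 5 = 0, not 2 — violated.
6. 2V − 4S = 2(5) − 4(2) = 2 — OK.
7. V + T = 5 + 0 = 5 — OK.
8. 5 = 6×0 + 5, so 6 does not divide 5 — violated.
9. T = 0 ≠ 1, but V = 5 = 5 (second disjunct) — OK.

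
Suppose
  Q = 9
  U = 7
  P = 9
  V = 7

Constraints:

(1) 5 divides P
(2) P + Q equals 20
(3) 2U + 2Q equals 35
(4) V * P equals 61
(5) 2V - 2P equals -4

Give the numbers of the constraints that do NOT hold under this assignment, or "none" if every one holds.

(1) 9 = 5*1 + 4, so 5 does not divide 9 — violated.
(2) P + Q = 9 + 9 = 18, not 20 — violated.
(3) 2U + 2Q = 2(7) + 2(9) = 32, not 35 — violated.
(4) V * P = 7 * 9 = 63, not 61 — violated.
(5) 2V - 2P = 2(7) - 2(9) = -4 — satisfied.

Constraints 1, 2, 3, and 4 are violated.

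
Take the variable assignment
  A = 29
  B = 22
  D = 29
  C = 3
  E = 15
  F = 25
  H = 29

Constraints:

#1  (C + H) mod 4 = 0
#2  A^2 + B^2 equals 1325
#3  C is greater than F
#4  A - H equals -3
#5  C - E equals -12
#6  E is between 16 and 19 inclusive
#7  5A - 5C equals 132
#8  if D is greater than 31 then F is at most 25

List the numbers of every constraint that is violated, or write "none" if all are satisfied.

#1 C + H = 32; 32 mod 4 = 0 — holds.
#2 A^2 + B^2 = 29^2 + 22^2 = 841 + 484 = 1325 — holds.
#3 C = 3, F = 25; 3 ≤ 25 (want >) — does not hold.
#4 A - H = 29 - 29 = 0, not -3 — does not hold.
#5 C - E = 3 - 15 = -12 — holds.
#6 E = 15 is outside [16, 19] — does not hold.
#7 5A - 5C = 5(29) - 5(3) = 130, not 132 — does not hold.
#8 D = 29, not > 31; antecedent false, conditional vacuously true — holds.

Constraints 3, 4, 6, and 7 are violated.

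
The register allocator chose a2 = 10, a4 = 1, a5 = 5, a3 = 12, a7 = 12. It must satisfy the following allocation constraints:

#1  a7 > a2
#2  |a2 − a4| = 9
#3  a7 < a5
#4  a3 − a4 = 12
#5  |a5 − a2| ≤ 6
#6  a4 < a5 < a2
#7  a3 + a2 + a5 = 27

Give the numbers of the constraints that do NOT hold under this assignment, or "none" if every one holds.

#1 a7 = 12, a2 = 10; 12 > 10 — holds.
#2 |10 − 1| = 9 — holds.
#3 a7 = 12, a5 = 5; 12 ≥ 5 (want <) — fails.
#4 a3 − a4 = 12 − 1 = 11, not 12 — fails.
#5 |5 − 10| = 5; 5 ≤ 6 — holds.
#6 values 1 < 5 < 10 — holds.
#7 a3 + a2 + a5 = 12 + 10 + 5 = 27 — holds.

The assignment fails constraints 3 and 4.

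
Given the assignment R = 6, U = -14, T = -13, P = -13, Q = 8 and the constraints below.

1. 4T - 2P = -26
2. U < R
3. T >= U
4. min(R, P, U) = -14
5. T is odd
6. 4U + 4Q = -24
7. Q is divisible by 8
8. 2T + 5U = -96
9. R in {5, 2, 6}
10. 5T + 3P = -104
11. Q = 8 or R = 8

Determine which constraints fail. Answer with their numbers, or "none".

1. 4T - 2P = 4(-13) - 2(-13) = -26  yes
2. U = -14, R = 6; -14 < 6  yes
3. T = -13, U = -14; -13 ≥ -14  yes
4. min(6, -13, -14) = -14  yes
5. T = -13 is odd  yes
6. 4U + 4Q = 4(-14) + 4(8) = -24  yes
7. 8 / 8 = 1, so 8 divides 8  yes
8. 2T + 5U = 2(-13) + 5(-14) = -96  yes
9. R = 6 is in {5, 2, 6}  yes
10. 5T + 3P = 5(-13) + 3(-13) = -104  yes
11. Q = 8 = 8 (first disjunct)  yes

No violations.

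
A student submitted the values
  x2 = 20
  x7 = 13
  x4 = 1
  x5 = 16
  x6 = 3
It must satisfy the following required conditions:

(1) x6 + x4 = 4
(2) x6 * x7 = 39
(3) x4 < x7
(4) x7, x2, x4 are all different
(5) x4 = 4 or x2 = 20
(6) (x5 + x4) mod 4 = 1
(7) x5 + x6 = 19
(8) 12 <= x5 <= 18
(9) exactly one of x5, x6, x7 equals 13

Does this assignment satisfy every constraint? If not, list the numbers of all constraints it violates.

(1) x6 + x4 = 3 + 1 = 4 — holds.
(2) x6 * x7 = 3 * 13 = 39 — holds.
(3) x4 = 1, x7 = 13; 1 < 13 — holds.
(4) values 13, 20, 1 are pairwise distinct — holds.
(5) x4 = 1 ≠ 4, but x2 = 20 = 20 (second disjunct) — holds.
(6) x5 + x4 = 17; 17 mod 4 = 1 — holds.
(7) x5 + x6 = 16 + 3 = 19 — holds.
(8) x5 = 16 lies in [12, 18] — holds.
(9) x5=16, x6=3, x7=13; 1 of them equals 13 — holds.

No violations.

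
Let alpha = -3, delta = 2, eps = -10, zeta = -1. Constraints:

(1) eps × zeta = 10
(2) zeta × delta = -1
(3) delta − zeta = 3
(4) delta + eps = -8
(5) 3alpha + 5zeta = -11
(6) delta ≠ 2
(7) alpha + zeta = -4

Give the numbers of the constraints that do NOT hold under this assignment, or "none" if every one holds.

(1) eps × zeta = -10 × (-1) = 10 — satisfied.
(2) zeta × delta = -1 × 2 = -2, not -1 — violated.
(3) delta − zeta = 2 − (-1) = 3 — satisfied.
(4) delta + eps = 2 + (-10) = -8 — satisfied.
(5) 3alpha + 5zeta = 3(-3) + 5(-1) = -14, not -11 — violated.
(6) delta = 2, but 2 is required to differ — violated.
(7) alpha + zeta = -3 + (-1) = -4 — satisfied.

Constraints 2, 5, and 6 are violated.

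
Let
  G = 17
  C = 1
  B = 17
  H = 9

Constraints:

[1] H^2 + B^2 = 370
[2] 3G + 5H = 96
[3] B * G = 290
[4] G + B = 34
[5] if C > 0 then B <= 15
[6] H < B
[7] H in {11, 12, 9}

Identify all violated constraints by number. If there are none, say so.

The assignment fails constraints 3, 5.

[1] H^2 + B^2 = 9^2 + 17^2 = 81 + 289 = 370 — holds.
[2] 3G + 5H = 3(17) + 5(9) = 96 — holds.
[3] B * G = 17 * 17 = 289, not 290 — fails.
[4] G + B = 17 + 17 = 34 — holds.
[5] C = 1 > 0, so we need B ≤ 15; but B = 17 > 15 — fails.
[6] H = 9, B = 17; 9 < 17 — holds.
[7] H = 9 is in {11, 12, 9} — holds.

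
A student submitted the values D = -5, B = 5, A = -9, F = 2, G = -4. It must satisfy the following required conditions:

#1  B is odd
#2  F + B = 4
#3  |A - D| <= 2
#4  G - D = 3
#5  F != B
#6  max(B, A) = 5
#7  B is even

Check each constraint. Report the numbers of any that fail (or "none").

Constraints 2, 3, 4, and 7 do not hold.

#1 B = 5 is odd — satisfied.
#2 F + B = 2 + 5 = 7, not 4 — violated.
#3 |-9 - (-5)| = 4; 4 > 2, exceeds bound 2 — violated.
#4 G - D = -4 - (-5) = 1, not 3 — violated.
#5 F = 2, B = 5; distinct — satisfied.
#6 max(5, -9) = 5 — satisfied.
#7 B = 5 is odd — violated.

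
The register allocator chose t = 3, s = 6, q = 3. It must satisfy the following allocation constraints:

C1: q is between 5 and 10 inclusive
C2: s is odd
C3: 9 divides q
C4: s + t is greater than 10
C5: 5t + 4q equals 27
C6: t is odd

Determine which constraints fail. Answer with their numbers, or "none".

C1: q = 3 is outside [5, 10]  ✘
C2: s = 6 is even  ✘
C3: 3 = 9*0 + 3, so 9 does not divide 3  ✘
C4: s + t = 6 + 3 = 9; 9 ≤ 10, bound 10 not met  ✘
C5: 5t + 4q = 5(3) + 4(3) = 27  ✔
C6: t = 3 is odd  ✔

The assignment fails constraints 1, 2, 3, 4.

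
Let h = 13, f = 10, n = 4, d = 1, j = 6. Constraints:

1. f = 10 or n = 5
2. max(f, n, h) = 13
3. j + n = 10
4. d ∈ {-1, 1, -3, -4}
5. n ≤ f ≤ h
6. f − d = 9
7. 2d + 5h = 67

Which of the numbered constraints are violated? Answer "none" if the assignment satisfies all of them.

1. f = 10 = 10 (first disjunct) — holds.
2. max(10, 4, 13) = 13 — holds.
3. j + n = 6 + 4 = 10 — holds.
4. d = 1 is in {-1, 1, -3, -4} — holds.
5. values 4 ≤ 10 ≤ 13 — holds.
6. f − d = 10 − 1 = 9 — holds.
7. 2d + 5h = 2(1) + 5(13) = 67 — holds.

The assignment satisfies every constraint.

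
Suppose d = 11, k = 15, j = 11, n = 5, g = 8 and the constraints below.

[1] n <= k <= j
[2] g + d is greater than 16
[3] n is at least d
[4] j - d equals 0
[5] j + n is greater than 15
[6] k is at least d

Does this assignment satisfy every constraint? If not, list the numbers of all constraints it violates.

[1] values 5, 15, 11; k = 15 is not <= j = 11 — violated.
[2] g + d = 8 + 11 = 19; 19 > 16 — OK.
[3] n = 5, d = 11; 5 < 11 (want ≥) — violated.
[4] j - d = 11 - 11 = 0 — OK.
[5] j + n = 11 + 5 = 16; 16 > 15 — OK.
[6] k = 15, d = 11; 15 ≥ 11 — OK.

Constraints 1, 3 are violated.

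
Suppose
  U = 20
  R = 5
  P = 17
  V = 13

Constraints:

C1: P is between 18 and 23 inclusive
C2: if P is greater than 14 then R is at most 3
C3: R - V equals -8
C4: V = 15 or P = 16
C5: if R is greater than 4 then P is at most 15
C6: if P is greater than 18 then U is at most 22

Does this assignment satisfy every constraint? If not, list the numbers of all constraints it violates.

Constraints 1, 2, 4, 5 do not hold.

C1: P = 17 is outside [18, 23]  ✘
C2: P = 17 > 14, so we need R ≤ 3; but R = 5 > 3  ✘
C3: R - V = 5 - 13 = -8  ✔
C4: V = 13 ≠ 15 and P = 17 ≠ 16; both disjuncts false  ✘
C5: R = 5 > 4, so we need P ≤ 15; but P = 17 > 15  ✘
C6: P = 17, not > 18; antecedent false, conditional vacuously true  ✔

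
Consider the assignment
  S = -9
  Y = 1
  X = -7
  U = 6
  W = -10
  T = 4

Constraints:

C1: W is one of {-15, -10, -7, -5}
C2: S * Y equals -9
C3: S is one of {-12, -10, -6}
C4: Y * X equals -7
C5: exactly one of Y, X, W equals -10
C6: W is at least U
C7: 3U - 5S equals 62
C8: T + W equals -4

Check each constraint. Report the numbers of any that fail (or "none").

C1: W = -10 is in {-15, -10, -7, -5}  OK
C2: S * Y = -9 * 1 = -9  OK
C3: S = -9 is not in {-12, -10, -6}  FAIL
C4: Y * X = 1 * (-7) = -7  OK
C5: Y=1, X=-7, W=-10; 1 of them equals -10  OK
C6: W = -10, U = 6; -10 < 6 (want ≥)  FAIL
C7: 3U - 5S = 3(6) - 5(-9) = 63, not 62  FAIL
C8: T + W = 4 + (-10) = -6, not -4  FAIL

No — constraints 3, 6, 7, 8 are not satisfied.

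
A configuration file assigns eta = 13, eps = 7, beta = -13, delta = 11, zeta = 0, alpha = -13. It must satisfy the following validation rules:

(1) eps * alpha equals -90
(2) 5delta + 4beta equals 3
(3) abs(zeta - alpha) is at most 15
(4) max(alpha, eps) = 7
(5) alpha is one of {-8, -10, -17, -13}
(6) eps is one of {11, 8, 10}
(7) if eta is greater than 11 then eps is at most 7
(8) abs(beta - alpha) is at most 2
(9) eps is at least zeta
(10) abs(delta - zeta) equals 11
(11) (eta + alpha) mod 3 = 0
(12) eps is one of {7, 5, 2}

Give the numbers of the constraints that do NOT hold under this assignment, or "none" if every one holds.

Constraints 1 and 6 are violated.

(1) eps * alpha = 7 * (-13) = -91, not -90 — violated.
(2) 5delta + 4beta = 5(11) + 4(-13) = 3 — satisfied.
(3) abs(0 - (-13)) = 13; 13 ≤ 15 — satisfied.
(4) max(-13, 7) = 7 — satisfied.
(5) alpha = -13 is in {-8, -10, -17, -13} — satisfied.
(6) eps = 7 is not in {11, 8, 10} — violated.
(7) eta = 13 > 11, so we need eps ≤ 7; eps = 7 ≤ 7 — satisfied.
(8) abs(-13 - (-13)) = 0; 0 ≤ 2 — satisfied.
(9) eps = 7, zeta = 0; 7 ≥ 0 — satisfied.
(10) abs(11 - 0) = 11 — satisfied.
(11) eta + alpha = 0; 0 mod 3 = 0 — satisfied.
(12) eps = 7 is in {7, 5, 2} — satisfied.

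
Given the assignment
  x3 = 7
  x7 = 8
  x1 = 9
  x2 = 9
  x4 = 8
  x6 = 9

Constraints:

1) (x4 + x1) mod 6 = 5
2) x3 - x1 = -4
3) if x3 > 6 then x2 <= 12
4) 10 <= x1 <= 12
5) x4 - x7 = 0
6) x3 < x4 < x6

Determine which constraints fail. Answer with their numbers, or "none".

1) x4 + x1 = 17; 17 mod 6 = 5 — holds.
2) x3 - x1 = 7 - 9 = -2, not -4 — fails.
3) x3 = 7 > 6, so we need x2 ≤ 12; x2 = 9 ≤ 12 — holds.
4) x1 = 9 is outside [10, 12] — fails.
5) x4 - x7 = 8 - 8 = 0 — holds.
6) values 7 < 8 < 9 — holds.

Violated: 2, 4.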